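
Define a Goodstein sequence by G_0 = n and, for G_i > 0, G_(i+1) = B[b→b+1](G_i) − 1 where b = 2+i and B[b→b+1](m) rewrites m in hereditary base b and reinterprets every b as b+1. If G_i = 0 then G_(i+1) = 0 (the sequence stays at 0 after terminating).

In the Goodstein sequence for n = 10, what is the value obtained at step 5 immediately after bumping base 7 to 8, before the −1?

(0) 10|_2 = 2^(2 + 1) + 2 ↦ 3^(3 + 1) + 3|_3 = 84 ⇒ 83
(1) 83|_3 = 3^(3 + 1) + 2 ↦ 4^(4 + 1) + 2|_4 = 1026 ⇒ 1025
(2) 1025|_4 = 4^(4 + 1) + 1 ↦ 5^(5 + 1) + 1|_5 = 15626 ⇒ 15625
(3) 15625|_5 = 5^(5 + 1) ↦ 6^(6 + 1)|_6 = 279936 ⇒ 279935
(4) 279935|_6 = 5·6^6 + 5·6^5 + 5·6^4 + 5·6^3 + 5·6^2 + 5·6 + 5 ↦ 5·7^7 + 5·7^5 + 5·7^4 + 5·7^3 + 5·7^2 + 5·7 + 5|_7 = 4215755 ⇒ 4215754
(5) 4215754|_7 = 5·7^7 + 5·7^5 + 5·7^4 + 5·7^3 + 5·7^2 + 5·7 + 4 ↦ 5·8^8 + 5·8^5 + 5·8^4 + 5·8^3 + 5·8^2 + 5·8 + 4|_8 = 84073324 ⇒ 84073323

84073324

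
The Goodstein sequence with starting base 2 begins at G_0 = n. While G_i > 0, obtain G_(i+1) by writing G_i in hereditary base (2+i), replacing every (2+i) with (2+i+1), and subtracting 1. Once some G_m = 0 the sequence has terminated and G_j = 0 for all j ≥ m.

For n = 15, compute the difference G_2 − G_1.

1172

base 2: 15 = 2^(2 + 1) + 2^2 + 2 + 1; at 3: 3^(3 + 1) + 3^3 + 3 + 1 = 112; next = 111
base 3: 111 = 3^(3 + 1) + 3^3 + 3; at 4: 4^(4 + 1) + 4^4 + 4 = 1284; next = 1283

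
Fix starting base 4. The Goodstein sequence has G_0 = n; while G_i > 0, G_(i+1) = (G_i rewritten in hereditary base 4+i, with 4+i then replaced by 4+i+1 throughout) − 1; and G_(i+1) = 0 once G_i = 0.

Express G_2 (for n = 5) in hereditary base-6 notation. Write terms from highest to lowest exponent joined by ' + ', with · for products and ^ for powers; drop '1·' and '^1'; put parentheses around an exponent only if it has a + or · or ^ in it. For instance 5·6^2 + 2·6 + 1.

G_0=5  [base 4] 4 + 1  →[4↦5]→  5 + 1 = 6  −1 ⇒ G_1=5
G_1=5  [base 5] 5  →[5↦6]→  6 = 6  −1 ⇒ G_2=5
G_2=5  [base 6] 5  →[6↦7]→  5 = 5  −1 ⇒ G_3=4

5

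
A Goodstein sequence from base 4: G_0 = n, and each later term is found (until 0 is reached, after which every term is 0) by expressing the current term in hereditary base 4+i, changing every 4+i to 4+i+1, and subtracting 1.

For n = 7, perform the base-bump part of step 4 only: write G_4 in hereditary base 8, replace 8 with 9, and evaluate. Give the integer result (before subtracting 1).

7 —HB4→ 4 + 3 —bump→ 5 + 3 = 8 —(−1)→ 7
7 —HB5→ 5 + 2 —bump→ 6 + 2 = 8 —(−1)→ 7
7 —HB6→ 6 + 1 —bump→ 7 + 1 = 8 —(−1)→ 7
7 —HB7→ 7 —bump→ 8 = 8 —(−1)→ 7

7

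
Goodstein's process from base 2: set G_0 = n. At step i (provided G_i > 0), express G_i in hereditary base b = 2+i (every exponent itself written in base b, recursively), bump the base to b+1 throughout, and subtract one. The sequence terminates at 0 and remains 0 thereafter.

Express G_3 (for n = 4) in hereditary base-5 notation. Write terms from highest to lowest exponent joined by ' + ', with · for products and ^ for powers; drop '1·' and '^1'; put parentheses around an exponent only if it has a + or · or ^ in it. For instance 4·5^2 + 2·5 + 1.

[0] 4 ≡ 2^2 (base 2). Lift 3: 27. −1: 26.
[1] 26 ≡ 2·3^2 + 2·3 + 2 (base 3). Lift 4: 42. −1: 41.
[2] 41 ≡ 2·4^2 + 2·4 + 1 (base 4). Lift 5: 61. −1: 60.

2·5^2 + 2·5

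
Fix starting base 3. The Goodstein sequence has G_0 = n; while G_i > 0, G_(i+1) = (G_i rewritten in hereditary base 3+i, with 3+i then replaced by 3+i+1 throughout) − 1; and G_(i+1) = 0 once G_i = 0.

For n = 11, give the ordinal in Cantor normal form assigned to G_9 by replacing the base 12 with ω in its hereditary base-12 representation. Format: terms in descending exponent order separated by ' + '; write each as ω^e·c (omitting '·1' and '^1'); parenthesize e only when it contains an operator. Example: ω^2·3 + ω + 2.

ω·4 + 11

G_0=11  [base 3] 3^2 + 2  →[3↦4]→  4^2 + 2 = 18  −1 ⇒ G_1=17
G_1=17  [base 4] 4^2 + 1  →[4↦5]→  5^2 + 1 = 26  −1 ⇒ G_2=25
G_2=25  [base 5] 5^2  →[5↦6]→  6^2 = 36  −1 ⇒ G_3=35
G_3=35  [base 6] 5·6 + 5  →[6↦7]→  5·7 + 5 = 40  −1 ⇒ G_4=39
G_4=39  [base 7] 5·7 + 4  →[7↦8]→  5·8 + 4 = 44  −1 ⇒ G_5=43
G_5=43  [base 8] 5·8 + 3  →[8↦9]→  5·9 + 3 = 48  −1 ⇒ G_6=47
G_6=47  [base 9] 5·9 + 2  →[9↦10]→  5·10 + 2 = 52  −1 ⇒ G_7=51
G_7=51  [base 10] 5·10 + 1  →[10↦11]→  5·11 + 1 = 56  −1 ⇒ G_8=55
G_8=55  [base 11] 5·11  →[11↦12]→  5·12 = 60  −1 ⇒ G_9=59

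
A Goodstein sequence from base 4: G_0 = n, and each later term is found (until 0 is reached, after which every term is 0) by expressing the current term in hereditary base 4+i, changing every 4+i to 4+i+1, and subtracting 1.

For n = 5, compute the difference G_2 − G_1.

G_0 = 5. HB_4(5) = 4 + 1. Bump = 6. G_1 = 5.
G_1 = 5. HB_5(5) = 5. Bump = 6. G_2 = 5.

0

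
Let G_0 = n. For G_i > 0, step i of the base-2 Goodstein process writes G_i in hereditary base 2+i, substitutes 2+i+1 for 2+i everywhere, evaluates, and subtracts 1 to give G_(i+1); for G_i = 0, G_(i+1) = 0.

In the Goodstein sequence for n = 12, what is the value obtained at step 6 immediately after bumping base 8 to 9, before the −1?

3486784575

[0] 12 ≡ 2^(2 + 1) + 2^2 (base 2). Lift 3: 108. −1: 107.
[1] 107 ≡ 3^(3 + 1) + 2·3^2 + 2·3 + 2 (base 3). Lift 4: 1066. −1: 1065.
[2] 1065 ≡ 4^(4 + 1) + 2·4^2 + 2·4 + 1 (base 4). Lift 5: 15686. −1: 15685.
[3] 15685 ≡ 5^(5 + 1) + 2·5^2 + 2·5 (base 5). Lift 6: 280020. −1: 280019.
[4] 280019 ≡ 6^(6 + 1) + 2·6^2 + 6 + 5 (base 6). Lift 7: 5764911. −1: 5764910.
[5] 5764910 ≡ 7^(7 + 1) + 2·7^2 + 7 + 4 (base 7). Lift 8: 134217868. −1: 134217867.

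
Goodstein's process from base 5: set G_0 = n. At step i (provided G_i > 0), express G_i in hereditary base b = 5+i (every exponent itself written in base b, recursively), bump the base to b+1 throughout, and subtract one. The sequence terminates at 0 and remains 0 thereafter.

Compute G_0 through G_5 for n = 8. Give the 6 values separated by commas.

G_0=8  [base 5] 5 + 3  →[5↦6]→  6 + 3 = 9  −1 ⇒ G_1=8
G_1=8  [base 6] 6 + 2  →[6↦7]→  7 + 2 = 9  −1 ⇒ G_2=8
G_2=8  [base 7] 7 + 1  →[7↦8]→  8 + 1 = 9  −1 ⇒ G_3=8
G_3=8  [base 8] 8  →[8↦9]→  9 = 9  −1 ⇒ G_4=8
G_4=8  [base 9] 8  →[9↦10]→  8 = 8  −1 ⇒ G_5=7

8, 8, 8, 8, 8, 7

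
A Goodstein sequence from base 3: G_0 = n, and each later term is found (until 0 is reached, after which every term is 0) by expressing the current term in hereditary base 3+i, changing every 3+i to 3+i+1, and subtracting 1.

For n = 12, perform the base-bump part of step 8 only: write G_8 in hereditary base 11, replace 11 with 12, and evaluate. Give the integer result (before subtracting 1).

12 —HB3→ 3^2 + 3 —bump→ 4^2 + 4 = 20 —(−1)→ 19
19 —HB4→ 4^2 + 3 —bump→ 5^2 + 3 = 28 —(−1)→ 27
27 —HB5→ 5^2 + 2 —bump→ 6^2 + 2 = 38 —(−1)→ 37
37 —HB6→ 6^2 + 1 —bump→ 7^2 + 1 = 50 —(−1)→ 49
49 —HB7→ 7^2 —bump→ 8^2 = 64 —(−1)→ 63
63 —HB8→ 7·8 + 7 —bump→ 7·9 + 7 = 70 —(−1)→ 69
69 —HB9→ 7·9 + 6 —bump→ 7·10 + 6 = 76 —(−1)→ 75
75 —HB10→ 7·10 + 5 —bump→ 7·11 + 5 = 82 —(−1)→ 81
81 —HB11→ 7·11 + 4 —bump→ 7·12 + 4 = 88 —(−1)→ 87

88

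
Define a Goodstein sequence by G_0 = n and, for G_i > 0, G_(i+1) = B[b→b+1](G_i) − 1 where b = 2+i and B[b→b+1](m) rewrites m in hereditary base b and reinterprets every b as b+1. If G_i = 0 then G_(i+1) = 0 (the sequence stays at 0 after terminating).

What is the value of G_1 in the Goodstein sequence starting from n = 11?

84

step 0: 11 = 2^(2 + 1) + 2 + 1; sub 3 for 2: 3^(3 + 1) + 3 + 1; = 85; G_1 = 85−1 = 84
step 1: 84 = 3^(3 + 1) + 3; sub 4 for 3: 4^(4 + 1) + 4; = 1028; G_2 = 1028−1 = 1027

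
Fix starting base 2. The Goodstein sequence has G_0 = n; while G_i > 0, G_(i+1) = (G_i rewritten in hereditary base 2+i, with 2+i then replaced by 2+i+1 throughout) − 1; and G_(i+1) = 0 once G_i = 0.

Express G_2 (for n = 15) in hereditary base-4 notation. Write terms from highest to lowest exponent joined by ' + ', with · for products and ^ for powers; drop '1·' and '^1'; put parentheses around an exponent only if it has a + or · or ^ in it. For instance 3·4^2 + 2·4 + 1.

[0] 15 ≡ 2^(2 + 1) + 2^2 + 2 + 1 (base 2). Lift 3: 112. −1: 111.
[1] 111 ≡ 3^(3 + 1) + 3^3 + 3 (base 3). Lift 4: 1284. −1: 1283.

4^(4 + 1) + 4^4 + 3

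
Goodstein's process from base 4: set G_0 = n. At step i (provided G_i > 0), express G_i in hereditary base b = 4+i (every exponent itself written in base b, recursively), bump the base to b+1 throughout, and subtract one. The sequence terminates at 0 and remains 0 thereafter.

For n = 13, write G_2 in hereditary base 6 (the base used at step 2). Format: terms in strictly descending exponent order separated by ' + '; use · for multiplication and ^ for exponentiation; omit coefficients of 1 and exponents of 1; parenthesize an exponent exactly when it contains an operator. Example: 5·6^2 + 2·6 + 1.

G_0 = 13. HB_4(13) = 3·4 + 1. Bump = 16. G_1 = 15.
G_1 = 15. HB_5(15) = 3·5. Bump = 18. G_2 = 17.
G_2 = 17. HB_6(17) = 2·6 + 5. Bump = 19. G_3 = 18.

2·6 + 5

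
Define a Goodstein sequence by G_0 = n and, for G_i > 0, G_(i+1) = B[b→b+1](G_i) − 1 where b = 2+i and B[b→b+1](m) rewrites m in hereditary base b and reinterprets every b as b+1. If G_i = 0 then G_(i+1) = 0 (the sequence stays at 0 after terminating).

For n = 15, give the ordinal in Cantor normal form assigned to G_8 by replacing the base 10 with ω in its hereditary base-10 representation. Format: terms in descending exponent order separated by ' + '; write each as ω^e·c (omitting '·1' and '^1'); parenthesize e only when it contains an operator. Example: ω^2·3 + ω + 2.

G_0 = 15. HB_2(15) = 2^(2 + 1) + 2^2 + 2 + 1. Bump = 112. G_1 = 111.
G_1 = 111. HB_3(111) = 3^(3 + 1) + 3^3 + 3. Bump = 1284. G_2 = 1283.
G_2 = 1283. HB_4(1283) = 4^(4 + 1) + 4^4 + 3. Bump = 18753. G_3 = 18752.
G_3 = 18752. HB_5(18752) = 5^(5 + 1) + 5^5 + 2. Bump = 326594. G_4 = 326593.
G_4 = 326593. HB_6(326593) = 6^(6 + 1) + 6^6 + 1. Bump = 6588345. G_5 = 6588344.
G_5 = 6588344. HB_7(6588344) = 7^(7 + 1) + 7^7. Bump = 150994944. G_6 = 150994943.
G_6 = 150994943. HB_8(150994943) = 8^(8 + 1) + 7·8^7 + 7·8^6 + 7·8^5 + 7·8^4 + 7·8^3 + 7·8^2 + 7·8 + 7. Bump = 3524450281. G_7 = 3524450280.
G_7 = 3524450280. HB_9(3524450280) = 9^(9 + 1) + 7·9^7 + 7·9^6 + 7·9^5 + 7·9^4 + 7·9^3 + 7·9^2 + 7·9 + 6. Bump = 100077777776. G_8 = 100077777775.
G_8 = 100077777775. HB_10(100077777775) = 10^(10 + 1) + 7·10^7 + 7·10^6 + 7·10^5 + 7·10^4 + 7·10^3 + 7·10^2 + 7·10 + 5. Bump = 3138578427935. G_9 = 3138578427934.

ω^(ω + 1) + ω^7·7 + ω^6·7 + ω^5·7 + ω^4·7 + ω^3·7 + ω^2·7 + ω·7 + 5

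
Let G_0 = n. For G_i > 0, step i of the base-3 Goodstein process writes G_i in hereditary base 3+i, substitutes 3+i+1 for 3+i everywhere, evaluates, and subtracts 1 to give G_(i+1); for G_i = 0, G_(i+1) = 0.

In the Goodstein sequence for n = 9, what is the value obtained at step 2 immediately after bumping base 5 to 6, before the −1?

G_0=9  [base 3] 3^2  →[3↦4]→  4^2 = 16  −1 ⇒ G_1=15
G_1=15  [base 4] 3·4 + 3  →[4↦5]→  3·5 + 3 = 18  −1 ⇒ G_2=17

20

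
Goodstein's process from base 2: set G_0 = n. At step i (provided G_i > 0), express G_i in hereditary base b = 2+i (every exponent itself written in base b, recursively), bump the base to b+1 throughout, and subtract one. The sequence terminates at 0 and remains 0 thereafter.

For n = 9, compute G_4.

140743

i=0: 9 = 2^(2 + 1) + 1 (b=2); 2→3: 3^(3 + 1) + 1 = 82; 82−1 = 81
i=1: 81 = 3^(3 + 1) (b=3); 3→4: 4^(4 + 1) = 1024; 1024−1 = 1023
i=2: 1023 = 3·4^4 + 3·4^3 + 3·4^2 + 3·4 + 3 (b=4); 4→5: 3·5^5 + 3·5^3 + 3·5^2 + 3·5 + 3 = 9843; 9843−1 = 9842
i=3: 9842 = 3·5^5 + 3·5^3 + 3·5^2 + 3·5 + 2 (b=5); 5→6: 3·6^6 + 3·6^3 + 3·6^2 + 3·6 + 2 = 140744; 140744−1 = 140743
i=4: 140743 = 3·6^6 + 3·6^3 + 3·6^2 + 3·6 + 1 (b=6); 6→7: 3·7^7 + 3·7^3 + 3·7^2 + 3·7 + 1 = 2471827; 2471827−1 = 2471826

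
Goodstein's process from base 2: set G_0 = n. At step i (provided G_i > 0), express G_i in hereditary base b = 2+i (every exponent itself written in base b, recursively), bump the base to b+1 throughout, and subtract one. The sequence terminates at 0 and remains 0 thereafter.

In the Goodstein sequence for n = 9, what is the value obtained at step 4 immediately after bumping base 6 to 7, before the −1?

2471827

i=0: 9 = 2^(2 + 1) + 1 (b=2); 2→3: 3^(3 + 1) + 1 = 82; 82−1 = 81
i=1: 81 = 3^(3 + 1) (b=3); 3→4: 4^(4 + 1) = 1024; 1024−1 = 1023
i=2: 1023 = 3·4^4 + 3·4^3 + 3·4^2 + 3·4 + 3 (b=4); 4→5: 3·5^5 + 3·5^3 + 3·5^2 + 3·5 + 3 = 9843; 9843−1 = 9842
i=3: 9842 = 3·5^5 + 3·5^3 + 3·5^2 + 3·5 + 2 (b=5); 5→6: 3·6^6 + 3·6^3 + 3·6^2 + 3·6 + 2 = 140744; 140744−1 = 140743
i=4: 140743 = 3·6^6 + 3·6^3 + 3·6^2 + 3·6 + 1 (b=6); 6→7: 3·7^7 + 3·7^3 + 3·7^2 + 3·7 + 1 = 2471827; 2471827−1 = 2471826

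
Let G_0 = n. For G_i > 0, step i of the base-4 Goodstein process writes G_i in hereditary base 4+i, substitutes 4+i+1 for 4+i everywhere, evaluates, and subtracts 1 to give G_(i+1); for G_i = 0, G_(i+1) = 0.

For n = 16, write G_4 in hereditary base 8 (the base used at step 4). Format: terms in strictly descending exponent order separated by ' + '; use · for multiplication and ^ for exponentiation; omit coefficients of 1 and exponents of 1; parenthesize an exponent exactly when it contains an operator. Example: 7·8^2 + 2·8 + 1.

G_0 = 16. HB_4(16) = 4^2. Bump = 25. G_1 = 24.
G_1 = 24. HB_5(24) = 4·5 + 4. Bump = 28. G_2 = 27.
G_2 = 27. HB_6(27) = 4·6 + 3. Bump = 31. G_3 = 30.
G_3 = 30. HB_7(30) = 4·7 + 2. Bump = 34. G_4 = 33.
G_4 = 33. HB_8(33) = 4·8 + 1. Bump = 37. G_5 = 36.

4·8 + 1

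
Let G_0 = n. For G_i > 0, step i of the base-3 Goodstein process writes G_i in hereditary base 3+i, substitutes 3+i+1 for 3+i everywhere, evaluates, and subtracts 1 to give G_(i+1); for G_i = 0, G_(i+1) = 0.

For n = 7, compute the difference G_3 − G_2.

0

base 3: 7 = 2·3 + 1; at 4: 2·4 + 1 = 9; next = 8
base 4: 8 = 2·4; at 5: 2·5 = 10; next = 9
base 5: 9 = 5 + 4; at 6: 6 + 4 = 10; next = 9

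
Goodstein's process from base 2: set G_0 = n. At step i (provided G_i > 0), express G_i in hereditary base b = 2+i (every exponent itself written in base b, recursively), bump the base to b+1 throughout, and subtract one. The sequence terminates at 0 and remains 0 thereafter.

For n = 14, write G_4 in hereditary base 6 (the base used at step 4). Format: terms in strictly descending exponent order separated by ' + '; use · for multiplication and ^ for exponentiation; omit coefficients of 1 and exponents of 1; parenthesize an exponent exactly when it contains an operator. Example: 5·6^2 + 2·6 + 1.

6^(6 + 1) + 5·6^5 + 5·6^4 + 5·6^3 + 5·6^2 + 5·6 + 5

G_0 = 14. HB_2(14) = 2^(2 + 1) + 2^2 + 2. Bump = 111. G_1 = 110.
G_1 = 110. HB_3(110) = 3^(3 + 1) + 3^3 + 2. Bump = 1282. G_2 = 1281.
G_2 = 1281. HB_4(1281) = 4^(4 + 1) + 4^4 + 1. Bump = 18751. G_3 = 18750.
G_3 = 18750. HB_5(18750) = 5^(5 + 1) + 5^5. Bump = 326592. G_4 = 326591.
G_4 = 326591. HB_6(326591) = 6^(6 + 1) + 5·6^5 + 5·6^4 + 5·6^3 + 5·6^2 + 5·6 + 5. Bump = 5862841. G_5 = 5862840.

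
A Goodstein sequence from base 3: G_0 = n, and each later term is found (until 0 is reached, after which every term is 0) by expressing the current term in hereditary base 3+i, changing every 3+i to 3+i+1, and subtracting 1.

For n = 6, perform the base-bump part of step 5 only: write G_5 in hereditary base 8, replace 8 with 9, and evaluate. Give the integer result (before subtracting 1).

7

i=0: 6 = 2·3 (b=3); 3→4: 2·4 = 8; 8−1 = 7
i=1: 7 = 4 + 3 (b=4); 4→5: 5 + 3 = 8; 8−1 = 7
i=2: 7 = 5 + 2 (b=5); 5→6: 6 + 2 = 8; 8−1 = 7
i=3: 7 = 6 + 1 (b=6); 6→7: 7 + 1 = 8; 8−1 = 7
i=4: 7 = 7 (b=7); 7→8: 8 = 8; 8−1 = 7
i=5: 7 = 7 (b=8); 8→9: 7 = 7; 7−1 = 6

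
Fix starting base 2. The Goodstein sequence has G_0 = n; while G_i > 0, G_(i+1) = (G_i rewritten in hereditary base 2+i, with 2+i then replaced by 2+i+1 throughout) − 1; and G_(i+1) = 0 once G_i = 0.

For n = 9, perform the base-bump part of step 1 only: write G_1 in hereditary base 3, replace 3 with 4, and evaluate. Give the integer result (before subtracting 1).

(0) 9|_2 = 2^(2 + 1) + 1 ↦ 3^(3 + 1) + 1|_3 = 82 ⇒ 81
(1) 81|_3 = 3^(3 + 1) ↦ 4^(4 + 1)|_4 = 1024 ⇒ 1023

1024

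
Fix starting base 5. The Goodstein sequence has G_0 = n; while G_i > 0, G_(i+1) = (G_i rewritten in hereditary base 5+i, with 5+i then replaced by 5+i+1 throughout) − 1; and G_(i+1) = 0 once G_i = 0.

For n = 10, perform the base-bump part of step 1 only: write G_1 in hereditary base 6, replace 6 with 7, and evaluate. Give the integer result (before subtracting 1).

12

10 —HB5→ 2·5 —bump→ 2·6 = 12 —(−1)→ 11
11 —HB6→ 6 + 5 —bump→ 7 + 5 = 12 —(−1)→ 11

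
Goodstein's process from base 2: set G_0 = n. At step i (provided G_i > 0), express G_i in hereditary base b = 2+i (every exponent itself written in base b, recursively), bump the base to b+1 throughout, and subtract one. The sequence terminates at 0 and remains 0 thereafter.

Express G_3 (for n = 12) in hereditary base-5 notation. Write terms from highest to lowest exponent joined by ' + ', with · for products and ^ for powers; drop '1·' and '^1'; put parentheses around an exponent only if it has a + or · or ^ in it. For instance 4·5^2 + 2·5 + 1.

[0] 12 ≡ 2^(2 + 1) + 2^2 (base 2). Lift 3: 108. −1: 107.
[1] 107 ≡ 3^(3 + 1) + 2·3^2 + 2·3 + 2 (base 3). Lift 4: 1066. −1: 1065.
[2] 1065 ≡ 4^(4 + 1) + 2·4^2 + 2·4 + 1 (base 4). Lift 5: 15686. −1: 15685.

5^(5 + 1) + 2·5^2 + 2·5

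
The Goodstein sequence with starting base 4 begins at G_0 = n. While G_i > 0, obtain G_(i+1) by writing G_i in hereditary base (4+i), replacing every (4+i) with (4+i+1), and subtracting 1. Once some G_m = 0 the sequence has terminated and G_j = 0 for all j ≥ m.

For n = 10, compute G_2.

12

step 0: 10 = 2·4 + 2; sub 5 for 4: 2·5 + 2; = 12; G_1 = 12−1 = 11
step 1: 11 = 2·5 + 1; sub 6 for 5: 2·6 + 1; = 13; G_2 = 13−1 = 12
step 2: 12 = 2·6; sub 7 for 6: 2·7; = 14; G_3 = 14−1 = 13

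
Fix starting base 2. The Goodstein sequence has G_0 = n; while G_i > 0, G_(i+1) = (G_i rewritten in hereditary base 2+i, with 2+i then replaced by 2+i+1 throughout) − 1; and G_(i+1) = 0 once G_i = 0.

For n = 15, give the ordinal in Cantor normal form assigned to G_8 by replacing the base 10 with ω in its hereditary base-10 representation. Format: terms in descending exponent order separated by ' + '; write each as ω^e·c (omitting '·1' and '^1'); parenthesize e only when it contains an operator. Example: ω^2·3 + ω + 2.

i=0: 15 = 2^(2 + 1) + 2^2 + 2 + 1 (b=2); 2→3: 3^(3 + 1) + 3^3 + 3 + 1 = 112; 112−1 = 111
i=1: 111 = 3^(3 + 1) + 3^3 + 3 (b=3); 3→4: 4^(4 + 1) + 4^4 + 4 = 1284; 1284−1 = 1283
i=2: 1283 = 4^(4 + 1) + 4^4 + 3 (b=4); 4→5: 5^(5 + 1) + 5^5 + 3 = 18753; 18753−1 = 18752
i=3: 18752 = 5^(5 + 1) + 5^5 + 2 (b=5); 5→6: 6^(6 + 1) + 6^6 + 2 = 326594; 326594−1 = 326593
i=4: 326593 = 6^(6 + 1) + 6^6 + 1 (b=6); 6→7: 7^(7 + 1) + 7^7 + 1 = 6588345; 6588345−1 = 6588344
i=5: 6588344 = 7^(7 + 1) + 7^7 (b=7); 7→8: 8^(8 + 1) + 8^8 = 150994944; 150994944−1 = 150994943
i=6: 150994943 = 8^(8 + 1) + 7·8^7 + 7·8^6 + 7·8^5 + 7·8^4 + 7·8^3 + 7·8^2 + 7·8 + 7 (b=8); 8→9: 9^(9 + 1) + 7·9^7 + 7·9^6 + 7·9^5 + 7·9^4 + 7·9^3 + 7·9^2 + 7·9 + 7 = 3524450281; 3524450281−1 = 3524450280
i=7: 3524450280 = 9^(9 + 1) + 7·9^7 + 7·9^6 + 7·9^5 + 7·9^4 + 7·9^3 + 7·9^2 + 7·9 + 6 (b=9); 9→10: 10^(10 + 1) + 7·10^7 + 7·10^6 + 7·10^5 + 7·10^4 + 7·10^3 + 7·10^2 + 7·10 + 6 = 100077777776; 100077777776−1 = 100077777775
i=8: 100077777775 = 10^(10 + 1) + 7·10^7 + 7·10^6 + 7·10^5 + 7·10^4 + 7·10^3 + 7·10^2 + 7·10 + 5 (b=10); 10→11: 11^(11 + 1) + 7·11^7 + 7·11^6 + 7·11^5 + 7·11^4 + 7·11^3 + 7·11^2 + 7·11 + 5 = 3138578427935; 3138578427935−1 = 3138578427934

ω^(ω + 1) + ω^7·7 + ω^6·7 + ω^5·7 + ω^4·7 + ω^3·7 + ω^2·7 + ω·7 + 5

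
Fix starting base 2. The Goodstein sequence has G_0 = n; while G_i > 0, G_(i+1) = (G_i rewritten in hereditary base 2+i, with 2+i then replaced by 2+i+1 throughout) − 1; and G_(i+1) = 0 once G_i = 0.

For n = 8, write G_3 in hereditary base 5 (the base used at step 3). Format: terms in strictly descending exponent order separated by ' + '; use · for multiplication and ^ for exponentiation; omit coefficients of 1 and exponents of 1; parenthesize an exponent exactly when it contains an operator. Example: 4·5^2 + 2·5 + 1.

step 0: 8 = 2^(2 + 1); sub 3 for 2: 3^(3 + 1); = 81; G_1 = 81−1 = 80
step 1: 80 = 2·3^3 + 2·3^2 + 2·3 + 2; sub 4 for 3: 2·4^4 + 2·4^2 + 2·4 + 2; = 554; G_2 = 554−1 = 553
step 2: 553 = 2·4^4 + 2·4^2 + 2·4 + 1; sub 5 for 4: 2·5^5 + 2·5^2 + 2·5 + 1; = 6311; G_3 = 6311−1 = 6310
step 3: 6310 = 2·5^5 + 2·5^2 + 2·5; sub 6 for 5: 2·6^6 + 2·6^2 + 2·6; = 93396; G_4 = 93396−1 = 93395

2·5^5 + 2·5^2 + 2·5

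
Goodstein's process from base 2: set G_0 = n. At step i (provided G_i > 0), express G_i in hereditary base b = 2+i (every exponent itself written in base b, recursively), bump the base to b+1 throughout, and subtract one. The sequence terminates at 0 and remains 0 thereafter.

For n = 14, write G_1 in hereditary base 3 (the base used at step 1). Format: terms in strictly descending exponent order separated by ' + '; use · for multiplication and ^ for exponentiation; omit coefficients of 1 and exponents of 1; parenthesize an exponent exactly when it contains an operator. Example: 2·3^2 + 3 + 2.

3^(3 + 1) + 3^3 + 2

14 —HB2→ 2^(2 + 1) + 2^2 + 2 —bump→ 3^(3 + 1) + 3^3 + 3 = 111 —(−1)→ 110
110 —HB3→ 3^(3 + 1) + 3^3 + 2 —bump→ 4^(4 + 1) + 4^4 + 2 = 1282 —(−1)→ 1281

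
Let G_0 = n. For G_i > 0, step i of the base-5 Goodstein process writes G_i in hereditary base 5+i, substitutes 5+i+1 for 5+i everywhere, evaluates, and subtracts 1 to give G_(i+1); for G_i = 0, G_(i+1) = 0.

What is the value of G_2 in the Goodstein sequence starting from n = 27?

step 0: 27 = 5^2 + 2; sub 6 for 5: 6^2 + 2; = 38; G_1 = 38−1 = 37
step 1: 37 = 6^2 + 1; sub 7 for 6: 7^2 + 1; = 50; G_2 = 50−1 = 49

49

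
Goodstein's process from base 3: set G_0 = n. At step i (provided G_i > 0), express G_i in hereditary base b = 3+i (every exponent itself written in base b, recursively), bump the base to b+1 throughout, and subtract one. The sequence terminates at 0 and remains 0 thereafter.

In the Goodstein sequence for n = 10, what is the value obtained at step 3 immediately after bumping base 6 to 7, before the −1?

(0) 10|_3 = 3^2 + 1 ↦ 4^2 + 1|_4 = 17 ⇒ 16
(1) 16|_4 = 4^2 ↦ 5^2|_5 = 25 ⇒ 24
(2) 24|_5 = 4·5 + 4 ↦ 4·6 + 4|_6 = 28 ⇒ 27
(3) 27|_6 = 4·6 + 3 ↦ 4·7 + 3|_7 = 31 ⇒ 30

31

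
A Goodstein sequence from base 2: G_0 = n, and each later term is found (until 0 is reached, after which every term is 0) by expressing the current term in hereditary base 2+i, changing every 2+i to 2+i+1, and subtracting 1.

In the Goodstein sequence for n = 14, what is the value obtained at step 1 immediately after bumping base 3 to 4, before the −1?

G_0 = 14. HB_2(14) = 2^(2 + 1) + 2^2 + 2. Bump = 111. G_1 = 110.
G_1 = 110. HB_3(110) = 3^(3 + 1) + 3^3 + 2. Bump = 1282. G_2 = 1281.

1282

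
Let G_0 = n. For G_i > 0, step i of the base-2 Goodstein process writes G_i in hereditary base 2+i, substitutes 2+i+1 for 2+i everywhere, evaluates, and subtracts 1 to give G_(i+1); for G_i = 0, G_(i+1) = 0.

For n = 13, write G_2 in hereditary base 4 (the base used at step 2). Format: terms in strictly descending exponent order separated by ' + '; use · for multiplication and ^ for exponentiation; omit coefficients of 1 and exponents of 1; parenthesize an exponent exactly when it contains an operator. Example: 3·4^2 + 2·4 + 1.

base 2: 13 = 2^(2 + 1) + 2^2 + 1; at 3: 3^(3 + 1) + 3^3 + 1 = 109; next = 108
base 3: 108 = 3^(3 + 1) + 3^3; at 4: 4^(4 + 1) + 4^4 = 1280; next = 1279
base 4: 1279 = 4^(4 + 1) + 3·4^3 + 3·4^2 + 3·4 + 3; at 5: 5^(5 + 1) + 3·5^3 + 3·5^2 + 3·5 + 3 = 16093; next = 16092

4^(4 + 1) + 3·4^3 + 3·4^2 + 3·4 + 3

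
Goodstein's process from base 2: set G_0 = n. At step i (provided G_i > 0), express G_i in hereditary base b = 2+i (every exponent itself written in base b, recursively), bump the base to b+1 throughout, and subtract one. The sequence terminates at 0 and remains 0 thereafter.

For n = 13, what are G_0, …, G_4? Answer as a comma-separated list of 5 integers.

13, 108, 1279, 16092, 280711

13 —HB2→ 2^(2 + 1) + 2^2 + 1 —bump→ 3^(3 + 1) + 3^3 + 1 = 109 —(−1)→ 108
108 —HB3→ 3^(3 + 1) + 3^3 —bump→ 4^(4 + 1) + 4^4 = 1280 —(−1)→ 1279
1279 —HB4→ 4^(4 + 1) + 3·4^3 + 3·4^2 + 3·4 + 3 —bump→ 5^(5 + 1) + 3·5^3 + 3·5^2 + 3·5 + 3 = 16093 —(−1)→ 16092
16092 —HB5→ 5^(5 + 1) + 3·5^3 + 3·5^2 + 3·5 + 2 —bump→ 6^(6 + 1) + 3·6^3 + 3·6^2 + 3·6 + 2 = 280712 —(−1)→ 280711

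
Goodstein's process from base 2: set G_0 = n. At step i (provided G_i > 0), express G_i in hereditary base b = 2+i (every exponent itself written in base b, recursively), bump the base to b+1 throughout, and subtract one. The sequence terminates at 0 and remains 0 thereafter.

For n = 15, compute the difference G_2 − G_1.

1172

i=0: 15 = 2^(2 + 1) + 2^2 + 2 + 1 (b=2); 2→3: 3^(3 + 1) + 3^3 + 3 + 1 = 112; 112−1 = 111
i=1: 111 = 3^(3 + 1) + 3^3 + 3 (b=3); 3→4: 4^(4 + 1) + 4^4 + 4 = 1284; 1284−1 = 1283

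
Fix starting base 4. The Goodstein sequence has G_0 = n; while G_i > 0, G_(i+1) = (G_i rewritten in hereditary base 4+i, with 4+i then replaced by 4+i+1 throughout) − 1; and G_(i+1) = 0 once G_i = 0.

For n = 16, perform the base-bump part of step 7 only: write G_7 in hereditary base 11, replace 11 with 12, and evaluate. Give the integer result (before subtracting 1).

44

i=0: 16 = 4^2 (b=4); 4→5: 5^2 = 25; 25−1 = 24
i=1: 24 = 4·5 + 4 (b=5); 5→6: 4·6 + 4 = 28; 28−1 = 27
i=2: 27 = 4·6 + 3 (b=6); 6→7: 4·7 + 3 = 31; 31−1 = 30
i=3: 30 = 4·7 + 2 (b=7); 7→8: 4·8 + 2 = 34; 34−1 = 33
i=4: 33 = 4·8 + 1 (b=8); 8→9: 4·9 + 1 = 37; 37−1 = 36
i=5: 36 = 4·9 (b=9); 9→10: 4·10 = 40; 40−1 = 39
i=6: 39 = 3·10 + 9 (b=10); 10→11: 3·11 + 9 = 42; 42−1 = 41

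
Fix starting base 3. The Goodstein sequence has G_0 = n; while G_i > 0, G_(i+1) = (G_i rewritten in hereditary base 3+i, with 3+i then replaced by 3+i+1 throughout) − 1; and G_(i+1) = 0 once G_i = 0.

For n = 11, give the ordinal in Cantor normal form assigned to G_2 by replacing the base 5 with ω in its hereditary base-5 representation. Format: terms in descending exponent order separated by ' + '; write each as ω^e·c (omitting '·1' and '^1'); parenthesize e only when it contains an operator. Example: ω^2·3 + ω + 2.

ω^2

11 —HB3→ 3^2 + 2 —bump→ 4^2 + 2 = 18 —(−1)→ 17
17 —HB4→ 4^2 + 1 —bump→ 5^2 + 1 = 26 —(−1)→ 25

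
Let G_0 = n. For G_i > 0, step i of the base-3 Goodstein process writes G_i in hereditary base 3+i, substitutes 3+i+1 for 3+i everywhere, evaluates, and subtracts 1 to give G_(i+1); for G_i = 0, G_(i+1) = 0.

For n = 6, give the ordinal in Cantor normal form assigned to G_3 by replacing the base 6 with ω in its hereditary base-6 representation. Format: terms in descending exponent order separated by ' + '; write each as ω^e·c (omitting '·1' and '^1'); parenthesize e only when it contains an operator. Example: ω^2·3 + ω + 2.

ω + 1

base 3: 6 = 2·3; at 4: 2·4 = 8; next = 7
base 4: 7 = 4 + 3; at 5: 5 + 3 = 8; next = 7
base 5: 7 = 5 + 2; at 6: 6 + 2 = 8; next = 7
base 6: 7 = 6 + 1; at 7: 7 + 1 = 8; next = 7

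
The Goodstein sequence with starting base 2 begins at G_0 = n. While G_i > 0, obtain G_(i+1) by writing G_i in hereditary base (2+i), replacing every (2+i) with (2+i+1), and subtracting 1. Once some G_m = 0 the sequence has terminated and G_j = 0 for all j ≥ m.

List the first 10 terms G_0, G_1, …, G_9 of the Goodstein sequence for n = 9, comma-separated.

9, 81, 1023, 9842, 140743, 2471826, 50333399, 1162263921, 30000003325, 855935016215

(0) 9|_2 = 2^(2 + 1) + 1 ↦ 3^(3 + 1) + 1|_3 = 82 ⇒ 81
(1) 81|_3 = 3^(3 + 1) ↦ 4^(4 + 1)|_4 = 1024 ⇒ 1023
(2) 1023|_4 = 3·4^4 + 3·4^3 + 3·4^2 + 3·4 + 3 ↦ 3·5^5 + 3·5^3 + 3·5^2 + 3·5 + 3|_5 = 9843 ⇒ 9842
(3) 9842|_5 = 3·5^5 + 3·5^3 + 3·5^2 + 3·5 + 2 ↦ 3·6^6 + 3·6^3 + 3·6^2 + 3·6 + 2|_6 = 140744 ⇒ 140743
(4) 140743|_6 = 3·6^6 + 3·6^3 + 3·6^2 + 3·6 + 1 ↦ 3·7^7 + 3·7^3 + 3·7^2 + 3·7 + 1|_7 = 2471827 ⇒ 2471826
(5) 2471826|_7 = 3·7^7 + 3·7^3 + 3·7^2 + 3·7 ↦ 3·8^8 + 3·8^3 + 3·8^2 + 3·8|_8 = 50333400 ⇒ 50333399
(6) 50333399|_8 = 3·8^8 + 3·8^3 + 3·8^2 + 2·8 + 7 ↦ 3·9^9 + 3·9^3 + 3·9^2 + 2·9 + 7|_9 = 1162263922 ⇒ 1162263921
(7) 1162263921|_9 = 3·9^9 + 3·9^3 + 3·9^2 + 2·9 + 6 ↦ 3·10^10 + 3·10^3 + 3·10^2 + 2·10 + 6|_10 = 30000003326 ⇒ 30000003325
(8) 30000003325|_10 = 3·10^10 + 3·10^3 + 3·10^2 + 2·10 + 5 ↦ 3·11^11 + 3·11^3 + 3·11^2 + 2·11 + 5|_11 = 855935016216 ⇒ 855935016215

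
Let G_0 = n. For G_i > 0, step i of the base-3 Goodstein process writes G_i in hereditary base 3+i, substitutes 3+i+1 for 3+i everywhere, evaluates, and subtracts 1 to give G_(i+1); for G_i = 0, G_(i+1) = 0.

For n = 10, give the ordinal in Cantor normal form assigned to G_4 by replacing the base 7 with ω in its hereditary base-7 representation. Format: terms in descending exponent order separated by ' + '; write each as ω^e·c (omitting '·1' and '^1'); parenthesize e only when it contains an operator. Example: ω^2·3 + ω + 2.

base 3: 10 = 3^2 + 1; at 4: 4^2 + 1 = 17; next = 16
base 4: 16 = 4^2; at 5: 5^2 = 25; next = 24
base 5: 24 = 4·5 + 4; at 6: 4·6 + 4 = 28; next = 27
base 6: 27 = 4·6 + 3; at 7: 4·7 + 3 = 31; next = 30
base 7: 30 = 4·7 + 2; at 8: 4·8 + 2 = 34; next = 33

ω·4 + 2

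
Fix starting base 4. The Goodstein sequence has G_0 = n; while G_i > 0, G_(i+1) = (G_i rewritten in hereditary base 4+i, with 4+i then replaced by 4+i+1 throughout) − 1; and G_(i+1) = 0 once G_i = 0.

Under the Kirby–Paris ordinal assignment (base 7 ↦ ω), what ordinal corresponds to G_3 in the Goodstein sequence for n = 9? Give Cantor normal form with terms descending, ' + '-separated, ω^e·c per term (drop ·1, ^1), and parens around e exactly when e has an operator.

ω + 4

9 —HB4→ 2·4 + 1 —bump→ 2·5 + 1 = 11 —(−1)→ 10
10 —HB5→ 2·5 —bump→ 2·6 = 12 —(−1)→ 11
11 —HB6→ 6 + 5 —bump→ 7 + 5 = 12 —(−1)→ 11
11 —HB7→ 7 + 4 —bump→ 8 + 4 = 12 —(−1)→ 11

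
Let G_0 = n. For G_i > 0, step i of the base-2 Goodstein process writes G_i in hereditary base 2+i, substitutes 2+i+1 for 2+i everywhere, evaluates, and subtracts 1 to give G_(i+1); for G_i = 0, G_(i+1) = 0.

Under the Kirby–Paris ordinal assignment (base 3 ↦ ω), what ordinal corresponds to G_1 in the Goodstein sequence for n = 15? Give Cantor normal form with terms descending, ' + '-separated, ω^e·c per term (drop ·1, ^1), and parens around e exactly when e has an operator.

ω^(ω + 1) + ω^ω + ω

G_0=15  [base 2] 2^(2 + 1) + 2^2 + 2 + 1  →[2↦3]→  3^(3 + 1) + 3^3 + 3 + 1 = 112  −1 ⇒ G_1=111
G_1=111  [base 3] 3^(3 + 1) + 3^3 + 3  →[3↦4]→  4^(4 + 1) + 4^4 + 4 = 1284  −1 ⇒ G_2=1283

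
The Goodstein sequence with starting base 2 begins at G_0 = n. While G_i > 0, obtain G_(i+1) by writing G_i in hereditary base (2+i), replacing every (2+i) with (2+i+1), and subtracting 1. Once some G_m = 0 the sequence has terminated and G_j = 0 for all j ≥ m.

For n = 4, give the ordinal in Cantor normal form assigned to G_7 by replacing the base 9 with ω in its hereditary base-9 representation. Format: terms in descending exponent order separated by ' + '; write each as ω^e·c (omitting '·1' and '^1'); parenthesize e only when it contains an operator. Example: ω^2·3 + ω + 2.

step 0: 4 = 2^2; sub 3 for 2: 3^3; = 27; G_1 = 27−1 = 26
step 1: 26 = 2·3^2 + 2·3 + 2; sub 4 for 3: 2·4^2 + 2·4 + 2; = 42; G_2 = 42−1 = 41
step 2: 41 = 2·4^2 + 2·4 + 1; sub 5 for 4: 2·5^2 + 2·5 + 1; = 61; G_3 = 61−1 = 60
step 3: 60 = 2·5^2 + 2·5; sub 6 for 5: 2·6^2 + 2·6; = 84; G_4 = 84−1 = 83
step 4: 83 = 2·6^2 + 6 + 5; sub 7 for 6: 2·7^2 + 7 + 5; = 110; G_5 = 110−1 = 109
step 5: 109 = 2·7^2 + 7 + 4; sub 8 for 7: 2·8^2 + 8 + 4; = 140; G_6 = 140−1 = 139
step 6: 139 = 2·8^2 + 8 + 3; sub 9 for 8: 2·9^2 + 9 + 3; = 174; G_7 = 174−1 = 173

ω^2·2 + ω + 2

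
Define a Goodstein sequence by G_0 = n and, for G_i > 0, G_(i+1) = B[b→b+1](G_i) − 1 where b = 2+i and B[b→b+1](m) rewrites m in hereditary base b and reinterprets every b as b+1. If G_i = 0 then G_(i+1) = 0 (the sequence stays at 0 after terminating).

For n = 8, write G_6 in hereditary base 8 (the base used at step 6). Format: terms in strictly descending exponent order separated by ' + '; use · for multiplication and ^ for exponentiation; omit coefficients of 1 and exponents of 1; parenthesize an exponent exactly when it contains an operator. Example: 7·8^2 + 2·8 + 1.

8 —HB2→ 2^(2 + 1) —bump→ 3^(3 + 1) = 81 —(−1)→ 80
80 —HB3→ 2·3^3 + 2·3^2 + 2·3 + 2 —bump→ 2·4^4 + 2·4^2 + 2·4 + 2 = 554 —(−1)→ 553
553 —HB4→ 2·4^4 + 2·4^2 + 2·4 + 1 —bump→ 2·5^5 + 2·5^2 + 2·5 + 1 = 6311 —(−1)→ 6310
6310 —HB5→ 2·5^5 + 2·5^2 + 2·5 —bump→ 2·6^6 + 2·6^2 + 2·6 = 93396 —(−1)→ 93395
93395 —HB6→ 2·6^6 + 2·6^2 + 6 + 5 —bump→ 2·7^7 + 2·7^2 + 7 + 5 = 1647196 —(−1)→ 1647195
1647195 —HB7→ 2·7^7 + 2·7^2 + 7 + 4 —bump→ 2·8^8 + 2·8^2 + 8 + 4 = 33554572 —(−1)→ 33554571
33554571 —HB8→ 2·8^8 + 2·8^2 + 8 + 3 —bump→ 2·9^9 + 2·9^2 + 9 + 3 = 774841152 —(−1)→ 774841151

2·8^8 + 2·8^2 + 8 + 3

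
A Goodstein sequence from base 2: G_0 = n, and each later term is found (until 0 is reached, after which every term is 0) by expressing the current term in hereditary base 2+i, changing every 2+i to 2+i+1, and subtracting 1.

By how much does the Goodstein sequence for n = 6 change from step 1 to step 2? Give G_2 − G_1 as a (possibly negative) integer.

228

(0) 6|_2 = 2^2 + 2 ↦ 3^3 + 3|_3 = 30 ⇒ 29
(1) 29|_3 = 3^3 + 2 ↦ 4^4 + 2|_4 = 258 ⇒ 257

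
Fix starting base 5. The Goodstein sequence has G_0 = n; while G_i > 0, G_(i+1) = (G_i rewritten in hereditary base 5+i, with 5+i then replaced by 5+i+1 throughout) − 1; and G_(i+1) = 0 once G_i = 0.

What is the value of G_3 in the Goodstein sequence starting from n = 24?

(0) 24|_5 = 4·5 + 4 ↦ 4·6 + 4|_6 = 28 ⇒ 27
(1) 27|_6 = 4·6 + 3 ↦ 4·7 + 3|_7 = 31 ⇒ 30
(2) 30|_7 = 4·7 + 2 ↦ 4·8 + 2|_8 = 34 ⇒ 33
(3) 33|_8 = 4·8 + 1 ↦ 4·9 + 1|_9 = 37 ⇒ 36

33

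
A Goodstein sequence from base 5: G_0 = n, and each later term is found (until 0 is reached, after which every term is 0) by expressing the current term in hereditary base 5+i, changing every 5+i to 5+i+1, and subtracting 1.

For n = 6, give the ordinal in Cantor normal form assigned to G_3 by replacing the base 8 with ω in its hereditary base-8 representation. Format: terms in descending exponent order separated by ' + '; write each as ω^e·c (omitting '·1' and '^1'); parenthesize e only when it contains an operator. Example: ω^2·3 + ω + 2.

[0] 6 ≡ 5 + 1 (base 5). Lift 6: 7. −1: 6.
[1] 6 ≡ 6 (base 6). Lift 7: 7. −1: 6.
[2] 6 ≡ 6 (base 7). Lift 8: 6. −1: 5.

5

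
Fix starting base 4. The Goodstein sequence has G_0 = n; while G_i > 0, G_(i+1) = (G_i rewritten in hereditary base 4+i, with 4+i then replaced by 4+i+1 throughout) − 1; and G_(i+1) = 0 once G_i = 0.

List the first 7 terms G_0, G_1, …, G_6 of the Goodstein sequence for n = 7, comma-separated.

7, 7, 7, 7, 7, 6, 5

G_0 = 7. HB_4(7) = 4 + 3. Bump = 8. G_1 = 7.
G_1 = 7. HB_5(7) = 5 + 2. Bump = 8. G_2 = 7.
G_2 = 7. HB_6(7) = 6 + 1. Bump = 8. G_3 = 7.
G_3 = 7. HB_7(7) = 7. Bump = 8. G_4 = 7.
G_4 = 7. HB_8(7) = 7. Bump = 7. G_5 = 6.
G_5 = 6. HB_9(6) = 6. Bump = 6. G_6 = 5.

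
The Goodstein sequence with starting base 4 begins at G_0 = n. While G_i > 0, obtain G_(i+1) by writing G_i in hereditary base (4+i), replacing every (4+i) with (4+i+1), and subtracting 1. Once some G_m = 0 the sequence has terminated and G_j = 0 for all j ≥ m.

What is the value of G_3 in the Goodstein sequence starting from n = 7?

[0] 7 ≡ 4 + 3 (base 4). Lift 5: 8. −1: 7.
[1] 7 ≡ 5 + 2 (base 5). Lift 6: 8. −1: 7.
[2] 7 ≡ 6 + 1 (base 6). Lift 7: 8. −1: 7.

7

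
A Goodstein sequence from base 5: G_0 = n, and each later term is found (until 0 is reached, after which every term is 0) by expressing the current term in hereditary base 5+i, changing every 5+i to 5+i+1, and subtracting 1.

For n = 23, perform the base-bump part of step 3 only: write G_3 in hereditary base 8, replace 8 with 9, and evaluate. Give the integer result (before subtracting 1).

G_0 = 23. HB_5(23) = 4·5 + 3. Bump = 27. G_1 = 26.
G_1 = 26. HB_6(26) = 4·6 + 2. Bump = 30. G_2 = 29.
G_2 = 29. HB_7(29) = 4·7 + 1. Bump = 33. G_3 = 32.
G_3 = 32. HB_8(32) = 4·8. Bump = 36. G_4 = 35.

36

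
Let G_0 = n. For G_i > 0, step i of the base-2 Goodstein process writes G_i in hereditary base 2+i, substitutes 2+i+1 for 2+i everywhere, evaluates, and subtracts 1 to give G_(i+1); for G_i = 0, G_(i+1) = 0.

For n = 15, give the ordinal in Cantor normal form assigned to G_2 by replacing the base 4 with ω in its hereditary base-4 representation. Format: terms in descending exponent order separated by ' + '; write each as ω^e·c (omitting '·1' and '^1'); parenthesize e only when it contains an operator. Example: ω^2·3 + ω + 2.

step 0: 15 = 2^(2 + 1) + 2^2 + 2 + 1; sub 3 for 2: 3^(3 + 1) + 3^3 + 3 + 1; = 112; G_1 = 112−1 = 111
step 1: 111 = 3^(3 + 1) + 3^3 + 3; sub 4 for 3: 4^(4 + 1) + 4^4 + 4; = 1284; G_2 = 1284−1 = 1283
step 2: 1283 = 4^(4 + 1) + 4^4 + 3; sub 5 for 4: 5^(5 + 1) + 5^5 + 3; = 18753; G_3 = 18753−1 = 18752

ω^(ω + 1) + ω^ω + 3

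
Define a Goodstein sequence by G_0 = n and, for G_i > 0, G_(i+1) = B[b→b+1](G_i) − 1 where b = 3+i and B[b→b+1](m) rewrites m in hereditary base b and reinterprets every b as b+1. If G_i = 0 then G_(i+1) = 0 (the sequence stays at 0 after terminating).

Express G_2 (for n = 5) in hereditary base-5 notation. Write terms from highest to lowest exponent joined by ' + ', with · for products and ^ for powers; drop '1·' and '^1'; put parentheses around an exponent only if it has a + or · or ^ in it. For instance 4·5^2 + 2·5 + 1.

5

(0) 5|_3 = 3 + 2 ↦ 4 + 2|_4 = 6 ⇒ 5
(1) 5|_4 = 4 + 1 ↦ 5 + 1|_5 = 6 ⇒ 5
(2) 5|_5 = 5 ↦ 6|_6 = 6 ⇒ 5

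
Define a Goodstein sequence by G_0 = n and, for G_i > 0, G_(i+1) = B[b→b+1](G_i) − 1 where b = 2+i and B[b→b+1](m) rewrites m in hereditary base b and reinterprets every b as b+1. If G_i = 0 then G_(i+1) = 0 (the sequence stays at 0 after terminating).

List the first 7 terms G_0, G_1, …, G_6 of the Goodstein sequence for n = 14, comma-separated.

[0] 14 ≡ 2^(2 + 1) + 2^2 + 2 (base 2). Lift 3: 111. −1: 110.
[1] 110 ≡ 3^(3 + 1) + 3^3 + 2 (base 3). Lift 4: 1282. −1: 1281.
[2] 1281 ≡ 4^(4 + 1) + 4^4 + 1 (base 4). Lift 5: 18751. −1: 18750.
[3] 18750 ≡ 5^(5 + 1) + 5^5 (base 5). Lift 6: 326592. −1: 326591.
[4] 326591 ≡ 6^(6 + 1) + 5·6^5 + 5·6^4 + 5·6^3 + 5·6^2 + 5·6 + 5 (base 6). Lift 7: 5862841. −1: 5862840.
[5] 5862840 ≡ 7^(7 + 1) + 5·7^5 + 5·7^4 + 5·7^3 + 5·7^2 + 5·7 + 4 (base 7). Lift 8: 134404972. −1: 134404971.

14, 110, 1281, 18750, 326591, 5862840, 134404971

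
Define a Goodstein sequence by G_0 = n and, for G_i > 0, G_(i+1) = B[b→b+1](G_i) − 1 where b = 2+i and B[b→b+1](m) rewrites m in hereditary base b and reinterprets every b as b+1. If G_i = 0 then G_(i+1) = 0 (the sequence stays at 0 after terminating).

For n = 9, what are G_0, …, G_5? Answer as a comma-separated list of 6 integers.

G_0=9  [base 2] 2^(2 + 1) + 1  →[2↦3]→  3^(3 + 1) + 1 = 82  −1 ⇒ G_1=81
G_1=81  [base 3] 3^(3 + 1)  →[3↦4]→  4^(4 + 1) = 1024  −1 ⇒ G_2=1023
G_2=1023  [base 4] 3·4^4 + 3·4^3 + 3·4^2 + 3·4 + 3  →[4↦5]→  3·5^5 + 3·5^3 + 3·5^2 + 3·5 + 3 = 9843  −1 ⇒ G_3=9842
G_3=9842  [base 5] 3·5^5 + 3·5^3 + 3·5^2 + 3·5 + 2  →[5↦6]→  3·6^6 + 3·6^3 + 3·6^2 + 3·6 + 2 = 140744  −1 ⇒ G_4=140743
G_4=140743  [base 6] 3·6^6 + 3·6^3 + 3·6^2 + 3·6 + 1  →[6↦7]→  3·7^7 + 3·7^3 + 3·7^2 + 3·7 + 1 = 2471827  −1 ⇒ G_5=2471826

9, 81, 1023, 9842, 140743, 2471826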